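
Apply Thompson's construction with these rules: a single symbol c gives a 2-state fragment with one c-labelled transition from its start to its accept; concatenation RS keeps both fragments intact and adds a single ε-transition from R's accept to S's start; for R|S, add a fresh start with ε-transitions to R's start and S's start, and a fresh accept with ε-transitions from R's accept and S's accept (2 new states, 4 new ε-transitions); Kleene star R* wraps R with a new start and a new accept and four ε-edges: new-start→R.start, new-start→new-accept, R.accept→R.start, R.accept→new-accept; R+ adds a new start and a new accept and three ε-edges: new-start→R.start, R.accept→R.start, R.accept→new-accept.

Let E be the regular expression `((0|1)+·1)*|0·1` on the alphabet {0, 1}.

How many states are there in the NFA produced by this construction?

Bottom-up over the parse tree:
Each of the 5 symbol leaves contributes a 2-state fragment.
  0|1 → 6 states
  (0|1)+ → 8 states
  (0|1)+·1 → 10 states
  ((0|1)+·1)* → 12 states
  0·1 → 4 states
  ((0|1)+·1)*|0·1 → 18 states

18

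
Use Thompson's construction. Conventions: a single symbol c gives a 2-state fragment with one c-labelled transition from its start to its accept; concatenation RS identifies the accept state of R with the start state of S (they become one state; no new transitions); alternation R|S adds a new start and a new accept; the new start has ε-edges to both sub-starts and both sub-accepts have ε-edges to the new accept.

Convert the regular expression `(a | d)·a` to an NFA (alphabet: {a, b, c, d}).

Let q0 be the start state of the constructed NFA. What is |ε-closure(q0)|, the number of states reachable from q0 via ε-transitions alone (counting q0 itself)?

3

Let C(F) = |ε-closure(F.start)| within fragment F, and note whether F accepts ε. Symbol fragments have C = 1 and do not accept ε. Then:
  a | d → |closure| = 1 + 1 + 1 = 3 (the new accept is not ε-reachable since no branch accepts ε)
  (a | d)·a → |closure| equals the left operand's closure size = 3 (its accept is not ε-reachable, so the closure stops there)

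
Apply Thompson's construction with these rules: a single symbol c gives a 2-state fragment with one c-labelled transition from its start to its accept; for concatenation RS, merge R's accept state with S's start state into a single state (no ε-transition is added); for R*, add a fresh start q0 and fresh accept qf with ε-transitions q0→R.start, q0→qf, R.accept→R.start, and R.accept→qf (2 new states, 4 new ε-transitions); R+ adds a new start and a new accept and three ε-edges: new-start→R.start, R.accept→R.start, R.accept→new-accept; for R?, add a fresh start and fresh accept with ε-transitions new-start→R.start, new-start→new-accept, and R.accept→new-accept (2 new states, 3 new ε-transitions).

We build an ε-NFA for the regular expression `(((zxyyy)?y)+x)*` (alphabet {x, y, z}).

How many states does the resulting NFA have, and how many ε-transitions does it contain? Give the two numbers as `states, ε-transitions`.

Per subexpression:
Each of the 7 symbol leaves contributes 2 states and 0 ε-transitions.
  zxyyy = 6 states, 0 ε-transitions
  (zxyyy)? = 8 states, 3 ε-transitions
  (zxyyy)?y = 9 states, 3 ε-transitions
  ((zxyyy)?y)+ = 11 states, 6 ε-transitions
  ((zxyyy)?y)+x = 12 states, 6 ε-transitions
  (((zxyyy)?y)+x)* = 14 states, 10 ε-transitions

14, 10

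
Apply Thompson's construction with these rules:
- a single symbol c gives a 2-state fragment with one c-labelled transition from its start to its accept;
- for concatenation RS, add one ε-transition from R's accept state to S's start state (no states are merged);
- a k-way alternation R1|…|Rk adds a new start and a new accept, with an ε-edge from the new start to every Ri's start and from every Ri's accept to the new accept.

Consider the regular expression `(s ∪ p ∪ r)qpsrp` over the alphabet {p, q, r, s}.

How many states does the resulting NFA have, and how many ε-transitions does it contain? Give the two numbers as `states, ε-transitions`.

By structural recursion:
Each of the 8 symbol leaves contributes 2 states and 0 ε-transitions.
  s ∪ p ∪ r = 8 states, 6 ε-transitions
  (s ∪ p ∪ r)qpsrp = 18 states, 11 ε-transitions

18, 11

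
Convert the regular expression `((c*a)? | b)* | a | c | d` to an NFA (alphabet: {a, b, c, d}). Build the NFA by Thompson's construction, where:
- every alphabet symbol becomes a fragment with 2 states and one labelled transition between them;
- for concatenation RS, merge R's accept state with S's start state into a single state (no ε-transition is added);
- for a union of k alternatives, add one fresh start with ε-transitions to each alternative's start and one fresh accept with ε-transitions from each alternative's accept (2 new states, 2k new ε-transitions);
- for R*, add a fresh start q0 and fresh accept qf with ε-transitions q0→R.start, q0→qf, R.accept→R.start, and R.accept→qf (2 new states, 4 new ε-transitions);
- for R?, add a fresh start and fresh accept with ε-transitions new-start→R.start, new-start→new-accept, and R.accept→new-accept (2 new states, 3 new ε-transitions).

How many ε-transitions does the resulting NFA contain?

Recursing over subexpressions:
Each of the 6 symbol leaves contributes 0 ε-transitions.
  c* — 4 ε-transitions
  c*a — 4 ε-transitions
  (c*a)? — 7 ε-transitions
  (c*a)? | b — 11 ε-transitions
  ((c*a)? | b)* — 15 ε-transitions
  ((c*a)? | b)* | a | c | d — 23 ε-transitions

23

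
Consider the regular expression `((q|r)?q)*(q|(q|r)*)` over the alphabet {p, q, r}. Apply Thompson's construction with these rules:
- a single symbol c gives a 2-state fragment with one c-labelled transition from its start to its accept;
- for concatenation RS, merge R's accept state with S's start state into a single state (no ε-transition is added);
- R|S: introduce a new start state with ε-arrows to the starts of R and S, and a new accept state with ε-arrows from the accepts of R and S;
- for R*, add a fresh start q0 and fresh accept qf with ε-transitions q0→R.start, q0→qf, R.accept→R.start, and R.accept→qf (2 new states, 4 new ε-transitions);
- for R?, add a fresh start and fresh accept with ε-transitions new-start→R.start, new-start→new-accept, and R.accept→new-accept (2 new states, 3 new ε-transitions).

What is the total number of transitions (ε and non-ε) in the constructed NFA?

Bottom-up over the parse tree:
Each of the 6 symbol leaves contributes 1 transition (1 symbol, 0 ε).
  q|r → 6 transitions (2 symbol, 4 ε)
  (q|r)? → 9 transitions (2 symbol, 7 ε)
  (q|r)?q → 10 transitions (3 symbol, 7 ε)
  ((q|r)?q)* → 14 transitions (3 symbol, 11 ε)
  q|r → 6 transitions (2 symbol, 4 ε)
  (q|r)* → 10 transitions (2 symbol, 8 ε)
  q|(q|r)* → 15 transitions (3 symbol, 12 ε)
  ((q|r)?q)*(q|(q|r)*) → 29 transitions (6 symbol, 23 ε)

29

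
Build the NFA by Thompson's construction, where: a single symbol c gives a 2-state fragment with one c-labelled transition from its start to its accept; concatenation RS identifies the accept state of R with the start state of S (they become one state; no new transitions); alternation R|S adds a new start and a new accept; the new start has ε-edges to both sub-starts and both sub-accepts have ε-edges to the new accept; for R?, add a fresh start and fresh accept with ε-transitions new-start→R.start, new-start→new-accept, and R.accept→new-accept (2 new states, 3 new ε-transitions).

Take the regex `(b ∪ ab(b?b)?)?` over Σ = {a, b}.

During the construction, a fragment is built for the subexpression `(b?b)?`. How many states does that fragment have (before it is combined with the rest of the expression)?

7

Fragment for `(b?b)?`:
Each of the 2 symbol leaves contributes a 2-state fragment.
  b? : 4 states
  b?b : 5 states
  (b?b)? : 7 states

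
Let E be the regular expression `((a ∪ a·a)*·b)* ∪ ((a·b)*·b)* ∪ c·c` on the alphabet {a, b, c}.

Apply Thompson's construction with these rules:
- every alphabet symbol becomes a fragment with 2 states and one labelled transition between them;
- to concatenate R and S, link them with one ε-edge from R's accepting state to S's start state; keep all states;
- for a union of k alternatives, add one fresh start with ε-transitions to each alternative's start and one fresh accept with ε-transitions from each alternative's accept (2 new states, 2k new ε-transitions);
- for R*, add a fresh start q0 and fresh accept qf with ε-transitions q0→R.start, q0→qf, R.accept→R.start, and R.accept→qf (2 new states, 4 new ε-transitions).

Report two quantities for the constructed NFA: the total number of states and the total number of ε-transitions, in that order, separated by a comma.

30, 31

Bottom-up over the parse tree:
Each of the 9 symbol leaves contributes 2 states and 0 ε-transitions.
  a·a = 4 states, 1 ε-transition
  a ∪ a·a = 8 states, 5 ε-transitions
  (a ∪ a·a)* = 10 states, 9 ε-transitions
  (a ∪ a·a)*·b = 12 states, 10 ε-transitions
  ((a ∪ a·a)*·b)* = 14 states, 14 ε-transitions
  a·b = 4 states, 1 ε-transition
  (a·b)* = 6 states, 5 ε-transitions
  (a·b)*·b = 8 states, 6 ε-transitions
  ((a·b)*·b)* = 10 states, 10 ε-transitions
  c·c = 4 states, 1 ε-transition
  ((a ∪ a·a)*·b)* ∪ ((a·b)*·b)* ∪ c·c = 30 states, 31 ε-transitions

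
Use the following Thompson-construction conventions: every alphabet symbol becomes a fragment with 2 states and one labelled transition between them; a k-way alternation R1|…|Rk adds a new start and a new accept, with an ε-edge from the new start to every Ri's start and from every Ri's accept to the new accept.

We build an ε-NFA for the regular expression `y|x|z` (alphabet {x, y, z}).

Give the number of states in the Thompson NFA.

8

Per subexpression:
Each of the 3 symbol leaves contributes a 2-state fragment.
  y|x|z = 8 states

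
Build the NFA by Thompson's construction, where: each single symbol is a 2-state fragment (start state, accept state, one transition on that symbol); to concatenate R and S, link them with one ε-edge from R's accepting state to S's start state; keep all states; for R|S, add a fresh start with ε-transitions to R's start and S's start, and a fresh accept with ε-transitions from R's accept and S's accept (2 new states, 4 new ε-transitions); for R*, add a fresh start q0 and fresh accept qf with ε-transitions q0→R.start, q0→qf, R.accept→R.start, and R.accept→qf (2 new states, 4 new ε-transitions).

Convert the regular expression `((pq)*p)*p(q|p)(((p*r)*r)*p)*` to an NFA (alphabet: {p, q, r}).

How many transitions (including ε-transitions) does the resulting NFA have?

Building bottom-up:
Each of the 10 symbol leaves contributes 1 transition (1 symbol, 0 ε).
  pq — 3 transitions (2 symbol, 1 ε)
  (pq)* — 7 transitions (2 symbol, 5 ε)
  (pq)*p — 9 transitions (3 symbol, 6 ε)
  ((pq)*p)* — 13 transitions (3 symbol, 10 ε)
  q|p — 6 transitions (2 symbol, 4 ε)
  p* — 5 transitions (1 symbol, 4 ε)
  p*r — 7 transitions (2 symbol, 5 ε)
  (p*r)* — 11 transitions (2 symbol, 9 ε)
  (p*r)*r — 13 transitions (3 symbol, 10 ε)
  ((p*r)*r)* — 17 transitions (3 symbol, 14 ε)
  ((p*r)*r)*p — 19 transitions (4 symbol, 15 ε)
  (((p*r)*r)*p)* — 23 transitions (4 symbol, 19 ε)
  ((pq)*p)*p(q|p)(((p*r)*r)*p)* — 46 transitions (10 symbol, 36 ε)

46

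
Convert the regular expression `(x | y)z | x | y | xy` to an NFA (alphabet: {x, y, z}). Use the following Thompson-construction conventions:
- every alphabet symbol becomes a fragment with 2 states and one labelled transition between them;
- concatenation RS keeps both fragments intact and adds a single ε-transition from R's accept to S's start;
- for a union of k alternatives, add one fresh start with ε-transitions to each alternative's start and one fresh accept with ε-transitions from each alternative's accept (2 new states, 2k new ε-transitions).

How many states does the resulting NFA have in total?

Recursing over subexpressions:
Each of the 7 symbol leaves contributes a 2-state fragment.
  x | y — 6 states
  (x | y)z — 8 states
  xy — 4 states
  (x | y)z | x | y | xy — 18 states

18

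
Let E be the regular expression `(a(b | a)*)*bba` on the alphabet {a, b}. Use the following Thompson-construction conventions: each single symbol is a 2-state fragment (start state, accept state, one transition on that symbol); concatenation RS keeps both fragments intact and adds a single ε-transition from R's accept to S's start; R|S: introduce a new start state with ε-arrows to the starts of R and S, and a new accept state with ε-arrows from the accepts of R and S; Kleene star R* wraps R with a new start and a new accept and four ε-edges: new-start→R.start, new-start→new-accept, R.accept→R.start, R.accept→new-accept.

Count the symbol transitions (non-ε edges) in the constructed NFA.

6

Building bottom-up:
Each of the 6 symbol leaves contributes exactly 1 symbol transition.
  b | a — 2 symbol transitions
  (b | a)* — 2 symbol transitions
  a(b | a)* — 3 symbol transitions
  (a(b | a)*)* — 3 symbol transitions
  (a(b | a)*)*bba — 6 symbol transitions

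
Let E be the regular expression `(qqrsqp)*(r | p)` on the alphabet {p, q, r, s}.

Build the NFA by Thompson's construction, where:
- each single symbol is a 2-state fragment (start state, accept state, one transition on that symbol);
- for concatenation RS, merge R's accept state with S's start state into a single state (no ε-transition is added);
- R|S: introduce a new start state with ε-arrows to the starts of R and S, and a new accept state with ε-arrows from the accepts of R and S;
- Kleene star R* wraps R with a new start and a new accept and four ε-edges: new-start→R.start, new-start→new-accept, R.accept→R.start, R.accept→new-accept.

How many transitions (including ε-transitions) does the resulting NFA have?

16

Per subexpression:
Each of the 8 symbol leaves contributes 1 transition (1 symbol, 0 ε).
  qqrsqp — 6 transitions (6 symbol, 0 ε)
  (qqrsqp)* — 10 transitions (6 symbol, 4 ε)
  r | p — 6 transitions (2 symbol, 4 ε)
  (qqrsqp)*(r | p) — 16 transitions (8 symbol, 8 ε)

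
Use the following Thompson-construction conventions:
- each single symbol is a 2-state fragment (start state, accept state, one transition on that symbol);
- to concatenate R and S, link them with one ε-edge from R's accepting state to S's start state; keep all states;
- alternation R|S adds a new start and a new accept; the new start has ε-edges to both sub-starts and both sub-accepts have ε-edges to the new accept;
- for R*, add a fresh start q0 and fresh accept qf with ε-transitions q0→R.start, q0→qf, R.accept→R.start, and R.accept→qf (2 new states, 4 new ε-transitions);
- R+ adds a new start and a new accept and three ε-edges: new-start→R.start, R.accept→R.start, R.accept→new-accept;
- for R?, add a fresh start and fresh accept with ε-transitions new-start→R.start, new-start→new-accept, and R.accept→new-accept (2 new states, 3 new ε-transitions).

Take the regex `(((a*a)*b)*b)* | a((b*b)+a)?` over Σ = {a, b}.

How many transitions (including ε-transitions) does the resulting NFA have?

44

Bottom-up over the parse tree:
Each of the 8 symbol leaves contributes 1 transition (1 symbol, 0 ε).
  a* — 5 transitions (1 symbol, 4 ε)
  a*a — 7 transitions (2 symbol, 5 ε)
  (a*a)* — 11 transitions (2 symbol, 9 ε)
  (a*a)*b — 13 transitions (3 symbol, 10 ε)
  ((a*a)*b)* — 17 transitions (3 symbol, 14 ε)
  ((a*a)*b)*b — 19 transitions (4 symbol, 15 ε)
  (((a*a)*b)*b)* — 23 transitions (4 symbol, 19 ε)
  b* — 5 transitions (1 symbol, 4 ε)
  b*b — 7 transitions (2 symbol, 5 ε)
  (b*b)+ — 10 transitions (2 symbol, 8 ε)
  (b*b)+a — 12 transitions (3 symbol, 9 ε)
  ((b*b)+a)? — 15 transitions (3 symbol, 12 ε)
  a((b*b)+a)? — 17 transitions (4 symbol, 13 ε)
  (((a*a)*b)*b)* | a((b*b)+a)? — 44 transitions (8 symbol, 36 ε)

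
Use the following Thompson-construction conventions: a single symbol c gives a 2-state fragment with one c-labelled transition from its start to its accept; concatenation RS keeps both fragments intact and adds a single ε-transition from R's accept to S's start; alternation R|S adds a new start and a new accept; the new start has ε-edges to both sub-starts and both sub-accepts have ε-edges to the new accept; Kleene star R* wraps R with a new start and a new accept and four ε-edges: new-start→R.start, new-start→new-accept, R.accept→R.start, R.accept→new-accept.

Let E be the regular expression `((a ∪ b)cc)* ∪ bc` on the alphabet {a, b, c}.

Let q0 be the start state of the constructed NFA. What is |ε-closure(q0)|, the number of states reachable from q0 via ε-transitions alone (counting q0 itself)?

Let C(F) = |ε-closure(F.start)| within fragment F, and note whether F accepts ε. Symbol fragments have C = 1 and do not accept ε. Then:
  a ∪ b — new start ε-reaches every alternative's start; none of them accept ε, so the new accept is not reached: C = 1 + 1 + 1 = 3
  (a ∪ b)cc — C equals the left operand's closure size = 3 (its accept is not ε-reachable, so the closure stops there)
  ((a ∪ b)cc)* — C = 1 (new start) + 3 (body) + 1 (new accept) = 5
  bc — same as the first factor's closure: C = 1
  ((a ∪ b)cc)* ∪ bc — new start ε-reaches every alternative's start; at least one alternative accepts ε, so the union's new accept is reached too: C = 1 + 5 + 1 + 1 = 8

8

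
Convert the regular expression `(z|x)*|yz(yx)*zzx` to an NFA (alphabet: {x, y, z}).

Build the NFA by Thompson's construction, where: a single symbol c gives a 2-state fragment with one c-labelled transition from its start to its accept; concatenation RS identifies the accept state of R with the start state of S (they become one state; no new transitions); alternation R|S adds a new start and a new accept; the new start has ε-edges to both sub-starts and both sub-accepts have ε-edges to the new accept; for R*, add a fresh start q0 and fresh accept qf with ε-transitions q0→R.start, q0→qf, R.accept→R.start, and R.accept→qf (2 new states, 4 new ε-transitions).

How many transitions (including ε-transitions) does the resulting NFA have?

25

Bottom-up over the parse tree:
Each of the 9 symbol leaves contributes 1 transition (1 symbol, 0 ε).
  z|x — 6 transitions (2 symbol, 4 ε)
  (z|x)* — 10 transitions (2 symbol, 8 ε)
  yx — 2 transitions (2 symbol, 0 ε)
  (yx)* — 6 transitions (2 symbol, 4 ε)
  yz(yx)*zzx — 11 transitions (7 symbol, 4 ε)
  (z|x)*|yz(yx)*zzx — 25 transitions (9 symbol, 16 ε)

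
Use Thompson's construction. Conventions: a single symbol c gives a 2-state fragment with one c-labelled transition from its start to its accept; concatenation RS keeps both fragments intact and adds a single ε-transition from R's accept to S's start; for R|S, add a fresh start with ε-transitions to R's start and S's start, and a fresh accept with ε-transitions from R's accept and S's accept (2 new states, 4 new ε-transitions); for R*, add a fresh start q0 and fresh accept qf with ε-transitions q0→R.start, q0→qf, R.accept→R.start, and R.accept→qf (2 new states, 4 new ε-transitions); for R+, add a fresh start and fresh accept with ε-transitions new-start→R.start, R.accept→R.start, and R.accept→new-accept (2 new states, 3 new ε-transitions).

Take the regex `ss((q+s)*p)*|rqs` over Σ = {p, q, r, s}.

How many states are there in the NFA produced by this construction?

By structural recursion:
Each of the 8 symbol leaves contributes a 2-state fragment.
  q+ = 4 states
  q+s = 6 states
  (q+s)* = 8 states
  (q+s)*p = 10 states
  ((q+s)*p)* = 12 states
  ss((q+s)*p)* = 16 states
  rqs = 6 states
  ss((q+s)*p)*|rqs = 24 states

24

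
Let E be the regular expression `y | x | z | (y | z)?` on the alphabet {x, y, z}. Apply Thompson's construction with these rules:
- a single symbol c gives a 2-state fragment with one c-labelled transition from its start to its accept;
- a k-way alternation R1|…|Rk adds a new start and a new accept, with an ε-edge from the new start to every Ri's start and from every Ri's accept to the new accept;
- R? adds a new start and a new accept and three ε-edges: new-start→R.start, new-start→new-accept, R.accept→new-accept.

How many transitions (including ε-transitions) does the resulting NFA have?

20

Recursing over subexpressions:
Each of the 5 symbol leaves contributes 1 transition (1 symbol, 0 ε).
  y | z → 6 transitions (2 symbol, 4 ε)
  (y | z)? → 9 transitions (2 symbol, 7 ε)
  y | x | z | (y | z)? → 20 transitions (5 symbol, 15 ε)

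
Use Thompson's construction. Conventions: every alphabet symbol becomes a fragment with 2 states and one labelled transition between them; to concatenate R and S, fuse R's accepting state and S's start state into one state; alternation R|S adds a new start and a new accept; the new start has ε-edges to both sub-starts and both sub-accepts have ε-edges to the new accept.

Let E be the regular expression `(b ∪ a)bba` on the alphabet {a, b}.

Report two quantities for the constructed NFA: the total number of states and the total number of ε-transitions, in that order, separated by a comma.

Recursing over subexpressions:
Each of the 5 symbol leaves contributes 2 states and 0 ε-transitions.
  b ∪ a — 6 states, 4 ε-transitions
  (b ∪ a)bba — 9 states, 4 ε-transitions

9, 4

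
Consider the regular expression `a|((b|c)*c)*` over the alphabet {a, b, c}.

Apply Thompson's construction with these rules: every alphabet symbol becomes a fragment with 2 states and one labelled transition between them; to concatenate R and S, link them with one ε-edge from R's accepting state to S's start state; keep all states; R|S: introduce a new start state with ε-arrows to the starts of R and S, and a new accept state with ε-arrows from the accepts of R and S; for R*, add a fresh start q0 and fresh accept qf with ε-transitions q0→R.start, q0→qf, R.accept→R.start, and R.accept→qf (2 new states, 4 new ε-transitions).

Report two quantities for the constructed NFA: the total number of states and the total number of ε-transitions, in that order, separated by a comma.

16, 17

Recursing over subexpressions:
Each of the 4 symbol leaves contributes 2 states and 0 ε-transitions.
  b|c = 6 states, 4 ε-transitions
  (b|c)* = 8 states, 8 ε-transitions
  (b|c)*c = 10 states, 9 ε-transitions
  ((b|c)*c)* = 12 states, 13 ε-transitions
  a|((b|c)*c)* = 16 states, 17 ε-transitions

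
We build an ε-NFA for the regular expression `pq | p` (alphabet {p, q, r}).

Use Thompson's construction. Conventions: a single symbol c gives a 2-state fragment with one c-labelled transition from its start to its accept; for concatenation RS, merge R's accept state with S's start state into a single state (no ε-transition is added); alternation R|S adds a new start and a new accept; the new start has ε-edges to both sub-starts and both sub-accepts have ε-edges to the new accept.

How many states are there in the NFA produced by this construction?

Per subexpression:
Each of the 3 symbol leaves contributes a 2-state fragment.
  pq — 3 states
  pq | p — 7 states

7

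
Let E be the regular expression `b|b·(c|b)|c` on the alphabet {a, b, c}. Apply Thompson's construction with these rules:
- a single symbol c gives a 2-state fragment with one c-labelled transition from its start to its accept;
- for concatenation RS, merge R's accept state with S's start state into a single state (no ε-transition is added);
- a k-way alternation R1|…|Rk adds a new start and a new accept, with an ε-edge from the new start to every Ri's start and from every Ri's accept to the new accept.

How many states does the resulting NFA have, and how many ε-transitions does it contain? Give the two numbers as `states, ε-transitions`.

13, 10

Building bottom-up:
Each of the 5 symbol leaves contributes 2 states and 0 ε-transitions.
  c|b = 6 states, 4 ε-transitions
  b·(c|b) = 7 states, 4 ε-transitions
  b|b·(c|b)|c = 13 states, 10 ε-transitions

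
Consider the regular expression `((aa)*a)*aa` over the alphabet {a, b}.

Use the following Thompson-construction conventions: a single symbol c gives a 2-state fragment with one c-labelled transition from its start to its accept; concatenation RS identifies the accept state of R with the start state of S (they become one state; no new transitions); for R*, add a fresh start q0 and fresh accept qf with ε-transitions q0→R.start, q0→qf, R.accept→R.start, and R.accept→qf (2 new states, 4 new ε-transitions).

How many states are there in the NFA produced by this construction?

10

Per subexpression:
Each of the 5 symbol leaves contributes a 2-state fragment.
  aa — 3 states
  (aa)* — 5 states
  (aa)*a — 6 states
  ((aa)*a)* — 8 states
  ((aa)*a)*aa — 10 states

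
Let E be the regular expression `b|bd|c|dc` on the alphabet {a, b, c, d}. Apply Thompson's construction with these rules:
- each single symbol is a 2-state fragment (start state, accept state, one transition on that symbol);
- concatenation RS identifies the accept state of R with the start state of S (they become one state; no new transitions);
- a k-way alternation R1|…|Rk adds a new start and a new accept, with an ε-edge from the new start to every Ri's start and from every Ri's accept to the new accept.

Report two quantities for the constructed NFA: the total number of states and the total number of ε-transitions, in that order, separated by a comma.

Bottom-up over the parse tree:
Each of the 6 symbol leaves contributes 2 states and 0 ε-transitions.
  bd — 3 states, 0 ε-transitions
  dc — 3 states, 0 ε-transitions
  b|bd|c|dc — 12 states, 8 ε-transitions

12, 8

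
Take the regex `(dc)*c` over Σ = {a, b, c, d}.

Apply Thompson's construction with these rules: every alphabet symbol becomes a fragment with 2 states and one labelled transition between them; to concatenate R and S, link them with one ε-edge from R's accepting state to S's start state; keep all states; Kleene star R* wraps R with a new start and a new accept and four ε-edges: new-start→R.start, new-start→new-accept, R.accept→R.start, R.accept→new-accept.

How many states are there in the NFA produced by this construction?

Recursing over subexpressions:
Each of the 3 symbol leaves contributes a 2-state fragment.
  dc → 4 states
  (dc)* → 6 states
  (dc)*c → 8 states

8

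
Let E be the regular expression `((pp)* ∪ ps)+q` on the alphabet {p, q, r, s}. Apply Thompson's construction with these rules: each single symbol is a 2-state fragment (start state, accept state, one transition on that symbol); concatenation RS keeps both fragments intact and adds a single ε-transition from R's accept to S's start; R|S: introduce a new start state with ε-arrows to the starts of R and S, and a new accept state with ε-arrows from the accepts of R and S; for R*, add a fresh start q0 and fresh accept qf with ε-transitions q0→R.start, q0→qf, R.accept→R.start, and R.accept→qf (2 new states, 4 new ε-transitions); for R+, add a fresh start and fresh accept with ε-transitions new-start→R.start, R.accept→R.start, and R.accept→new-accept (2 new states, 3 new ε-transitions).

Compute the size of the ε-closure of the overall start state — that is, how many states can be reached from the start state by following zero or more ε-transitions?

Work bottom-up. For each fragment F, track |ε-closure(F.start)| and whether F's accept lies in that closure (i.e. whether F accepts ε). A single-symbol fragment has closure size 1 and does not accept ε.
  pp → same as the first factor's closure: |closure| = 1
  (pp)* → |closure| = 1 (new start) + 1 (body) + 1 (new accept) = 3
  ps → |closure| equals the left operand's closure size = 1 (its accept is not ε-reachable, so the closure stops there)
  (pp)* ∪ ps → new start ε-reaches every alternative's start; at least one alternative accepts ε, so the union's new accept is reached too: |closure| = 1 + 3 + 1 + 1 = 6
  ((pp)* ∪ ps)+ → new start ε-reaches the body's start; the body's accept is ε-reachable, so the new accept is too: |closure| = 1 + 6 + 1 = 8
  ((pp)* ∪ ps)+q → the left operand accepts ε, so the closure extends into the next operand (via the concat ε-link); |closure| = 8 + 1 = 9

9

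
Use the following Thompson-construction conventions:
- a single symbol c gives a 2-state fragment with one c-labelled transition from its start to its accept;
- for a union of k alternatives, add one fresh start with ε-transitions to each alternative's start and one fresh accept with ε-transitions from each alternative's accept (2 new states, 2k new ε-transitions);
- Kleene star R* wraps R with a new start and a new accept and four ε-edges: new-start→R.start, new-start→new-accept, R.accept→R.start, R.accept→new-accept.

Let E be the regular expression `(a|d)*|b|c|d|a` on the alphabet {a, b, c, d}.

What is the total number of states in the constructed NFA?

18

Building bottom-up:
Each of the 6 symbol leaves contributes a 2-state fragment.
  a|d = 6 states
  (a|d)* = 8 states
  (a|d)*|b|c|d|a = 18 states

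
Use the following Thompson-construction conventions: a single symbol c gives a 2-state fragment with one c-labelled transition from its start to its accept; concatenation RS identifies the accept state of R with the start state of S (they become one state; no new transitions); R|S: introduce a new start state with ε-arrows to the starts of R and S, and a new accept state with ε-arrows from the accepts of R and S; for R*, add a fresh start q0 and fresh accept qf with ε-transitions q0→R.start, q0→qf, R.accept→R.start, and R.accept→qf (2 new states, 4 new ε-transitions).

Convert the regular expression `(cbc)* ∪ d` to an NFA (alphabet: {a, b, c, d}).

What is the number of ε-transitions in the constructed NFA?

8

Bottom-up over the parse tree:
Each of the 4 symbol leaves contributes 0 ε-transitions.
  cbc → 0 ε-transitions
  (cbc)* → 4 ε-transitions
  (cbc)* ∪ d → 8 ε-transitions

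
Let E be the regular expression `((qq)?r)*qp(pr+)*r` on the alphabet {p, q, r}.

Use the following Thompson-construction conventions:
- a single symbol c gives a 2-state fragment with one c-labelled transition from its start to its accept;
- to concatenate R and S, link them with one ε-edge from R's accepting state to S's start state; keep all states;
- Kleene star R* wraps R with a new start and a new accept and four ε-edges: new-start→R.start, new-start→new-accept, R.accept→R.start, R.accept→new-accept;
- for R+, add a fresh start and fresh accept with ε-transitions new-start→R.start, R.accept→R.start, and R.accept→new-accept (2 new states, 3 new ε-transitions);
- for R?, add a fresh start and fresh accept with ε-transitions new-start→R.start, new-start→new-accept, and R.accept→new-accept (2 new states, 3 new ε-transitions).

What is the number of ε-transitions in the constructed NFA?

21

By structural recursion:
Each of the 8 symbol leaves contributes 0 ε-transitions.
  qq = 1 ε-transition
  (qq)? = 4 ε-transitions
  (qq)?r = 5 ε-transitions
  ((qq)?r)* = 9 ε-transitions
  r+ = 3 ε-transitions
  pr+ = 4 ε-transitions
  (pr+)* = 8 ε-transitions
  ((qq)?r)*qp(pr+)*r = 21 ε-transitions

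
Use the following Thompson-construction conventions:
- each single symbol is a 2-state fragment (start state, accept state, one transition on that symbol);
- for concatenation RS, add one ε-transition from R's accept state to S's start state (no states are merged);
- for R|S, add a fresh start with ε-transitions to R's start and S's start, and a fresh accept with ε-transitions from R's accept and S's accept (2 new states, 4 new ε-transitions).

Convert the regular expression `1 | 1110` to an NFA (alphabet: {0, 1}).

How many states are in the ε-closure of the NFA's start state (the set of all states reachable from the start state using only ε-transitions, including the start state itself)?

Compute the ε-closure size of each fragment's start state recursively; a symbol fragment's start has no outgoing ε-edge, so its closure is just itself (size 1).
  1110 → same as the first factor's closure: |closure| = 1
  1 | 1110 → new start ε-reaches every alternative's start; none of them accept ε, so the new accept is not reached: |closure| = 1 + 1 + 1 = 3

3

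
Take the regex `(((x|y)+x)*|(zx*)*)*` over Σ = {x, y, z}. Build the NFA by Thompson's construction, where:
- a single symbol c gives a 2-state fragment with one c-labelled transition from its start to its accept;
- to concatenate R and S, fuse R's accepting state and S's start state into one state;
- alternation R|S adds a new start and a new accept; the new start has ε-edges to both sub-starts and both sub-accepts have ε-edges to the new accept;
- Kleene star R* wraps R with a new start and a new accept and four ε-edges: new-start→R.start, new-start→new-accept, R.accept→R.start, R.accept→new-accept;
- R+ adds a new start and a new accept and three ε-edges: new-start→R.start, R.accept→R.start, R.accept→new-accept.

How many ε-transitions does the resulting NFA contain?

Per subexpression:
Each of the 5 symbol leaves contributes 0 ε-transitions.
  x|y = 4 ε-transitions
  (x|y)+ = 7 ε-transitions
  (x|y)+x = 7 ε-transitions
  ((x|y)+x)* = 11 ε-transitions
  x* = 4 ε-transitions
  zx* = 4 ε-transitions
  (zx*)* = 8 ε-transitions
  ((x|y)+x)*|(zx*)* = 23 ε-transitions
  (((x|y)+x)*|(zx*)*)* = 27 ε-transitions

27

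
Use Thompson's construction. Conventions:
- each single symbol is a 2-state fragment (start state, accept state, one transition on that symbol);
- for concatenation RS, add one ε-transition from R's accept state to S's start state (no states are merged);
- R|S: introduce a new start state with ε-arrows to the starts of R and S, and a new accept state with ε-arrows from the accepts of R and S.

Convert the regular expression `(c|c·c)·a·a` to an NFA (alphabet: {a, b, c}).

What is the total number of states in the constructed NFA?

12

Recursing over subexpressions:
Each of the 5 symbol leaves contributes a 2-state fragment.
  c·c = 4 states
  c|c·c = 8 states
  (c|c·c)·a·a = 12 states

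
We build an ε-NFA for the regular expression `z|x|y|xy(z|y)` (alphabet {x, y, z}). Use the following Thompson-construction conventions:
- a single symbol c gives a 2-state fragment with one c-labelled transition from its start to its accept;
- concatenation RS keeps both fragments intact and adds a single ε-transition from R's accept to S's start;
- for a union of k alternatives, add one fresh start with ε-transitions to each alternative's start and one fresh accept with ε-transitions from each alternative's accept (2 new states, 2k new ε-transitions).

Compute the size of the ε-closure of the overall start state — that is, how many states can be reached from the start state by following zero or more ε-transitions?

5

Let C(F) = |ε-closure(F.start)| within fragment F, and note whether F accepts ε. Symbol fragments have C = 1 and do not accept ε. Then:
  z|y — C = 1 + 1 + 1 = 3 (the new accept is not ε-reachable since no branch accepts ε)
  xy(z|y) — same as the first factor's closure: C = 1
  z|x|y|xy(z|y) — C = 1 + 1 + 1 + 1 + 1 = 5 (the new accept is not ε-reachable since no branch accepts ε)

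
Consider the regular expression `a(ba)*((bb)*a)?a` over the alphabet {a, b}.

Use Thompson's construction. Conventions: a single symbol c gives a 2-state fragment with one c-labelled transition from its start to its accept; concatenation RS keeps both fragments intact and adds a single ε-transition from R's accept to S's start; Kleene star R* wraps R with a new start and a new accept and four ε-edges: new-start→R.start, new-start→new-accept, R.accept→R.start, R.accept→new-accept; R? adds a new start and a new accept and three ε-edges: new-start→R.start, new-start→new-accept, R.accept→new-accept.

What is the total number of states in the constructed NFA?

Per subexpression:
Each of the 7 symbol leaves contributes a 2-state fragment.
  ba → 4 states
  (ba)* → 6 states
  bb → 4 states
  (bb)* → 6 states
  (bb)*a → 8 states
  ((bb)*a)? → 10 states
  a(ba)*((bb)*a)?a → 20 states

20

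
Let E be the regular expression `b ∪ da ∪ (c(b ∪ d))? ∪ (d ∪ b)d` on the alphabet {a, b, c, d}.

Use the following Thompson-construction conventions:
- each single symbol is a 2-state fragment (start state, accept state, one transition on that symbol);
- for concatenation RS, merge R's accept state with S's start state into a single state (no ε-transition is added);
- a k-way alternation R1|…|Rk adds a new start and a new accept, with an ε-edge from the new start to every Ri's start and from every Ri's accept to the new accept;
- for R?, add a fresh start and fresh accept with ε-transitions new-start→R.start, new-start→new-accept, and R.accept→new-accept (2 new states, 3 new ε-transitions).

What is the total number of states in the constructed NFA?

23

By structural recursion:
Each of the 9 symbol leaves contributes a 2-state fragment.
  da = 3 states
  b ∪ d = 6 states
  c(b ∪ d) = 7 states
  (c(b ∪ d))? = 9 states
  d ∪ b = 6 states
  (d ∪ b)d = 7 states
  b ∪ da ∪ (c(b ∪ d))? ∪ (d ∪ b)d = 23 states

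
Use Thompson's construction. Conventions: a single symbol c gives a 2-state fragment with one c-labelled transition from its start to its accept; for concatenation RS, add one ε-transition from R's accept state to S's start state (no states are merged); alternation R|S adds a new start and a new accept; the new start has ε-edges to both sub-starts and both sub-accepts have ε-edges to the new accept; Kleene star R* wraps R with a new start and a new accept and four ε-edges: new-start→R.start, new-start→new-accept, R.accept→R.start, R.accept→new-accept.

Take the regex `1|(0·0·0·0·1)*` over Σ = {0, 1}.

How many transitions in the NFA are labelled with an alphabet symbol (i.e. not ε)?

6

Building bottom-up:
Each of the 6 symbol leaves contributes exactly 1 symbol transition.
  0·0·0·0·1 = 5 symbol transitions
  (0·0·0·0·1)* = 5 symbol transitions
  1|(0·0·0·0·1)* = 6 symbol transitions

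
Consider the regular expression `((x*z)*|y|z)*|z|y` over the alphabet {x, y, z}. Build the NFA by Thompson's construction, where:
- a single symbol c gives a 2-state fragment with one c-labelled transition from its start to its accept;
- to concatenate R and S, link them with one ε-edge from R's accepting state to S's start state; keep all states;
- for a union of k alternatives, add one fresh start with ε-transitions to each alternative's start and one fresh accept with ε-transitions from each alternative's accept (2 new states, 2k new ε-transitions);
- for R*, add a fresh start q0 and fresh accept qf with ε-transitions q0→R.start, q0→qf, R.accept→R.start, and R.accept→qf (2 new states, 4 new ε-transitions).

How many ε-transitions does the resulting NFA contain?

25

Recursing over subexpressions:
Each of the 6 symbol leaves contributes 0 ε-transitions.
  x* = 4 ε-transitions
  x*z = 5 ε-transitions
  (x*z)* = 9 ε-transitions
  (x*z)*|y|z = 15 ε-transitions
  ((x*z)*|y|z)* = 19 ε-transitions
  ((x*z)*|y|z)*|z|y = 25 ε-transitions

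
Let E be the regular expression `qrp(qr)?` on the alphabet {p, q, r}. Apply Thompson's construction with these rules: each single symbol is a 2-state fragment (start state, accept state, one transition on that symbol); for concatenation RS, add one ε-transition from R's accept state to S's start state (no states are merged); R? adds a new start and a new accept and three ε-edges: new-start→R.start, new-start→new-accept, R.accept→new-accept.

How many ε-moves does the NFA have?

7

By structural recursion:
Each of the 5 symbol leaves contributes 0 ε-transitions.
  qr — 1 ε-transition
  (qr)? — 4 ε-transitions
  qrp(qr)? — 7 ε-transitions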